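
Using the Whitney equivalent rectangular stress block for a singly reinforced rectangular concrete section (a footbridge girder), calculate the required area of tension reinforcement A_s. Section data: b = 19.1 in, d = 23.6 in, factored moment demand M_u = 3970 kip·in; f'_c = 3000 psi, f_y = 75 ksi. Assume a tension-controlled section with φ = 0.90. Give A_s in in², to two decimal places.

M_n = M_u/φ = 3970/0.90 = 4411.11 kip·in.
From M_n = 0.85 f'_c a b (d − a/2):
a = d − √(d² − 2M_n/(0.85 f'_c b)) = 23.6 − √(23.6² − 2 × 4411.11/(0.85 × 3 × 19.1)) = 4.214 in.
A_s = 0.85 f'_c a b / f_y = 0.85 × 3 × 4.214 × 19.1 / 75 = 2.737 in².

A_s ≈ 2.74 in²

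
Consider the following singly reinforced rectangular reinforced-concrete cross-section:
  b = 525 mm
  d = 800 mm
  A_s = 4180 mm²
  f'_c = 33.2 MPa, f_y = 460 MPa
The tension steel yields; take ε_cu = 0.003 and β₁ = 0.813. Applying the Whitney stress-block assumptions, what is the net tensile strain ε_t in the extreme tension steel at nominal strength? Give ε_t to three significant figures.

a = A_s f_y/(0.85 f'_c b) = 129.78 mm.
β₁ = 0.813, so c = a/β₁ = 129.78/0.813 = 159.63 mm.
From the linear strain diagram with ε_cu = 0.003: ε_t = 0.003 (d − c)/c = 0.003 × (800 − 159.63)/159.63 = 0.0120.
Since ε_t ≥ 0.005, the section is tension-controlled.

ε_t ≈ 0.0120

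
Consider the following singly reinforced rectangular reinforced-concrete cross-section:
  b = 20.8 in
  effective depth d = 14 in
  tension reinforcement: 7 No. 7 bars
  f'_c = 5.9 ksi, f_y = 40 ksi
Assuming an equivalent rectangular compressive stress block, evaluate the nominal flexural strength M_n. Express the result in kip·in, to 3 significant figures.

M_n ≈ 2220 kip·in

A_s = 7 × 0.6 = 4.2 in².
T = A_s f_y = 4.2 × 40 = 168 kips.
a = T/(0.85 f'_c b) = 168/(0.85 × 5.9 × 20.8) = 1.611 in.
M_n = T(d − a/2) = 168 × (14 − 0.8055) = 2216.7 kip·in.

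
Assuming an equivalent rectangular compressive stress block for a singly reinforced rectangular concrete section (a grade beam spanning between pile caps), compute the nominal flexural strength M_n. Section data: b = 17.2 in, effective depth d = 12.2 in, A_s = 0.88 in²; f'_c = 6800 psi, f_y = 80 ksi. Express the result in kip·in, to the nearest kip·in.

T = A_s f_y = 0.88 × 80 = 70.4 kips.
a = T/(0.85 f'_c b) = 70.4/(0.85 × 6.8 × 17.2) = 0.708 in.
M_n = T(d − a/2) = 70.4 × (12.2 − 0.354) = 834.0 kip·in.

M_n ≈ 834 kip·in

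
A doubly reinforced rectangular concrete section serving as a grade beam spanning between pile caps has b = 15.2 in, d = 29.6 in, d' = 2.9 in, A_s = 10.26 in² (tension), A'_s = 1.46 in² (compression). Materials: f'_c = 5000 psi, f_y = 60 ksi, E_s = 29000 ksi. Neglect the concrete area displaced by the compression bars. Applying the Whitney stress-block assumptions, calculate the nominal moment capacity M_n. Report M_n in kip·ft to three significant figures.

M_n ≈ 1320 kip·ft

Assume both steels yield.
a = (A_s − A'_s) f_y/(0.85 f'_c b) = (10.26 − 1.46) × 60/(0.85 × 5 × 15.2) = 8.173 in.
c = a/β₁ = 8.173/0.8 = 10.216 in; ε'_s = 0.003(c − d')/c = 0.0021 ≥ ε_y = 0.0021, so the compression steel yields.
M_n = (A_s − A'_s) f_y (d − a/2) + A'_s f_y (d − d') = 528 × (29.6 − 4.0865) + 87.6 × (29.6 − 2.9) = 13471.1 + 2338.9 = 15810.0 kip·in = 15810.0/12 = 1317.50 kip·ft.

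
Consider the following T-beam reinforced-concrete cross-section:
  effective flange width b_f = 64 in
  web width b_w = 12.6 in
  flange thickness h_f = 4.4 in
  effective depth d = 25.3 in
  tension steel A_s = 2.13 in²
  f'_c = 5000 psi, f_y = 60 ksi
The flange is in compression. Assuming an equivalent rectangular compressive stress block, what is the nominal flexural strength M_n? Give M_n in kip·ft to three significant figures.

Tension: T = A_s f_y = 2.13 × 60 = 127.8 kips.
Try a within the flange: a = T/(0.85 f'_c b_f) = 127.8/(0.85 × 5 × 64) = 0.470 in.
Since a = 0.470 ≤ h_f = 4.4 in, the stress block lies entirely in the flange; analyse as a rectangular beam of width b_f.
M_n = T(d − a/2) = 127.8 × (25.3 − 0.235) = 3203.3 kip·in.
M_n = 3203.3/12 = 266.94 kip·ft.

M_n ≈ 267 kip·ft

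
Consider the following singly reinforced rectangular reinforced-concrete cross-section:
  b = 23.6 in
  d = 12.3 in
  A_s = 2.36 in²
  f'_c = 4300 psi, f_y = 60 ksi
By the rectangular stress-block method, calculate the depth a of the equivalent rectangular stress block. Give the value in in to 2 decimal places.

a ≈ 1.64 in

T = A_s f_y = 2.36 × 60 = 141.6 kips.
a = T/(0.85 f'_c b) = 141.6/(0.85 × 4.3 × 23.6) = 1.64 in.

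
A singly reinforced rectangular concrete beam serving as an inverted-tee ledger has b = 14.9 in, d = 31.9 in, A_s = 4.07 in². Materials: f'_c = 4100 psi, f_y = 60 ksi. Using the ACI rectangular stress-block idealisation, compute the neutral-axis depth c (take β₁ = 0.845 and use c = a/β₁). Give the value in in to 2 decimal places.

T = A_s f_y = 4.07 × 60 = 244.2 kips.
a = T/(0.85 f'_c b) = 244.2/(0.85 × 4.1 × 14.9) = 4.7028 in.
With β₁ = 0.845, c = a/β₁ = 4.7028/0.845 = 5.57 in.

c ≈ 5.57 in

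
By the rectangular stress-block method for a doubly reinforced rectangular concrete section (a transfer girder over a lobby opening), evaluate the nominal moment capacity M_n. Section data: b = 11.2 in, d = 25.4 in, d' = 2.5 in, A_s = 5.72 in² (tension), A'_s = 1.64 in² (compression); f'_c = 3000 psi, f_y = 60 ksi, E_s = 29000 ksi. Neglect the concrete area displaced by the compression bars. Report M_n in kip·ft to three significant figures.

M_n ≈ 619 kip·ft

Assume both steels yield.
a = (A_s − A'_s) f_y/(0.85 f'_c b) = (5.72 − 1.64) × 60/(0.85 × 3 × 11.2) = 8.571 in.
c = a/β₁ = 8.571/0.85 = 10.084 in; ε'_s = 0.003(c − d')/c = 0.0023 ≥ ε_y = 0.0021, so the compression steel yields.
M_n = (A_s − A'_s) f_y (d − a/2) + A'_s f_y (d − d') = 244.8 × (25.4 − 4.2855) + 98.4 × (25.4 − 2.5) = 5168.8 + 2253.4 = 7422.2 kip·in = 7422.2/12 = 618.52 kip·ft.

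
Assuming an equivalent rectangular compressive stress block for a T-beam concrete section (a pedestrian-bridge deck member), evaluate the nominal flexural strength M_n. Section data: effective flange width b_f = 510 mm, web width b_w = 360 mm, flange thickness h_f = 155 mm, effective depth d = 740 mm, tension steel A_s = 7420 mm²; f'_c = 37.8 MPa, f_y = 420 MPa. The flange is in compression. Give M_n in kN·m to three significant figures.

M_n ≈ 2010 kN·m

Tension: T = A_s f_y = 7420 × 420 = 3116400 N.
Try a within the flange: a = T/(0.85 f'_c b_f) = 3116400/(0.85 × 37.8 × 510) = 190.18 mm.
a = 190.18 > h_f = 155 mm: the block extends into the web. Split into flange-overhang and web parts.
C_f = 0.85 f'_c (b_f − b_w) h_f = 0.85 × 37.8 × (510 − 360) × 155 = 747023 N.
Remaining web compression depth: a_w = (T − C_f)/(0.85 f'_c b_w) = (3116400 − 747023)/(0.85 × 37.8 × 360) = 204.84 mm.
M_n = C_f(d − h_f/2) + (T − C_f)(d − a_w/2) = 747023 × (740 − 77.5) + 2369377 × (740 − 102.42) = 494.90 + 1510.67 = 2005.57 × 10⁶ N·mm.
M_n = 2005.57 kN·m.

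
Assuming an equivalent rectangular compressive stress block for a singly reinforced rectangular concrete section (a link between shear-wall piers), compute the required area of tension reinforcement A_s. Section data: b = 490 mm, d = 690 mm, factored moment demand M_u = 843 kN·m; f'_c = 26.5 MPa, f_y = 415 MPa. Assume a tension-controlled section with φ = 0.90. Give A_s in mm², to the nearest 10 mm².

A_s ≈ 3630 mm²

M_n = M_u/φ = 843/0.90 = 936.667 kN·m.
With M_n = 0.85 f'_c a b (d − a/2), solve the quadratic for a:
a = d − √(d² − 2M_n/(0.85 f'_c b)) = 690 − √(690² − 2 × 936.667×10⁶/(0.85 × 26.5 × 490)) = 136.49 mm.
A_s = 0.85 f'_c a b / f_y = 0.85 × 26.5 × 136.49 × 490 / 415 = 3630.1 mm².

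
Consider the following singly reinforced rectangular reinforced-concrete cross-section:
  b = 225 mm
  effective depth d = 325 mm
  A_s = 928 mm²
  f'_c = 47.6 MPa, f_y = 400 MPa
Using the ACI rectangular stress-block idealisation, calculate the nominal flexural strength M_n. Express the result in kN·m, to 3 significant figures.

T = A_s f_y = 928 × 400 = 371200 N = 371.2 kN.
From C = T: a = T/(0.85 f'_c b) = 371200/(0.85 × 47.6 × 225) = 40.78 mm.
M_n = T(d − a/2) = 371.2 kN × (325 − 20.39) mm = 113.07 kN·m.

M_n ≈ 113 kN·m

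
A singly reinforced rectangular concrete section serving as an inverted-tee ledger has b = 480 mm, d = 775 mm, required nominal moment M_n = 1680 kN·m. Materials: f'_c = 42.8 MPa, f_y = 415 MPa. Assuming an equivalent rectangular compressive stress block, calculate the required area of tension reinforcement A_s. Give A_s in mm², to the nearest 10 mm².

A_s ≈ 5730 mm²

With M_n = 0.85 f'_c a b (d − a/2), solve the quadratic for a:
a = d − √(d² − 2M_n/(0.85 f'_c b)) = 775 − √(775² − 2 × 1680×10⁶/(0.85 × 42.8 × 480)) = 136.09 mm.
A_s = 0.85 f'_c a b / f_y = 0.85 × 42.8 × 136.09 × 480 / 415 = 5726.4 mm².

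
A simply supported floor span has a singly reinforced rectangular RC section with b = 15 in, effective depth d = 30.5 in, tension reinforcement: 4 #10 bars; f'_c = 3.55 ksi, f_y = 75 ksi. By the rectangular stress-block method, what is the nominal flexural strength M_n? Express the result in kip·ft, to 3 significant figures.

M_n ≈ 835 kip·ft

A_s = 4 × 1.27 = 5.08 in².
T = A_s f_y = 5.08 × 75 = 381 kips.
a = T/(0.85 f'_c b) = 381/(0.85 × 3.55 × 15) = 8.418 in.
M_n = T(d − a/2) = 381 × (30.5 − 4.209) = 10016.9 kip·in = 10016.9/12 = 834.74 kip·ft.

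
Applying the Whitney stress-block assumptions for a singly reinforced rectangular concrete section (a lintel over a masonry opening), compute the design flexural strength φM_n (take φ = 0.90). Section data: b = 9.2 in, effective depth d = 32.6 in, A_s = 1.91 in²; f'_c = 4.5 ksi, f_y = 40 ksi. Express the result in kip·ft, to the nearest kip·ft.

T = A_s f_y = 1.91 × 40 = 76.4 kips.
a = T/(0.85 f'_c b) = 76.4/(0.85 × 4.5 × 9.2) = 2.171 in.
M_n = T(d − a/2) = 76.4 × (32.6 − 1.0855) = 2407.7 kip·in = 2407.7/12 = 200.64 kip·ft.
φM_n = 0.90 × 200.64 = 180.58 kip·ft.

φM_n ≈ 181 kip·ft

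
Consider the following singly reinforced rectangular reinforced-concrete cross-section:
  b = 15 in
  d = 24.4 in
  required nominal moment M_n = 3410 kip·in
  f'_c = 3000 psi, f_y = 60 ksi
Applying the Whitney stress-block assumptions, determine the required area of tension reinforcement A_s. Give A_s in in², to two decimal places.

From M_n = 0.85 f'_c a b (d − a/2):
a = d − √(d² − 2M_n/(0.85 f'_c b)) = 24.4 − √(24.4² − 2 × 3410/(0.85 × 3 × 15)) = 3.978 in.
A_s = 0.85 f'_c a b / f_y = 0.85 × 3 × 3.978 × 15 / 60 = 2.536 in².

A_s ≈ 2.54 in²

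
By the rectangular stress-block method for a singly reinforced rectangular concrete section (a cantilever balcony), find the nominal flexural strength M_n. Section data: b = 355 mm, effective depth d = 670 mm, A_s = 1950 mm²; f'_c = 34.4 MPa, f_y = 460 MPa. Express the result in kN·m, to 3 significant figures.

T = A_s f_y = 1950 × 460 = 897000 N = 897 kN.
From C = T: a = T/(0.85 f'_c b) = 897000/(0.85 × 34.4 × 355) = 86.41 mm.
M_n = T(d − a/2) = 897 kN × (670 − 43.205) mm = 562.24 kN·m.

M_n ≈ 562 kN·m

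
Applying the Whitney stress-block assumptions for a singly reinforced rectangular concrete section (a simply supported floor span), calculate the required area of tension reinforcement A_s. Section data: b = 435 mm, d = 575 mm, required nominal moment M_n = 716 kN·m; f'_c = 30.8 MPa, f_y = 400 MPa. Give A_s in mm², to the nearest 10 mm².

With M_n = 0.85 f'_c a b (d − a/2), solve the quadratic for a:
a = d − √(d² − 2M_n/(0.85 f'_c b)) = 575 − √(575² − 2 × 716×10⁶/(0.85 × 30.8 × 435)) = 122.36 mm.
A_s = 0.85 f'_c a b / f_y = 0.85 × 30.8 × 122.36 × 435 / 400 = 3483.7 mm².

A_s ≈ 3480 mm²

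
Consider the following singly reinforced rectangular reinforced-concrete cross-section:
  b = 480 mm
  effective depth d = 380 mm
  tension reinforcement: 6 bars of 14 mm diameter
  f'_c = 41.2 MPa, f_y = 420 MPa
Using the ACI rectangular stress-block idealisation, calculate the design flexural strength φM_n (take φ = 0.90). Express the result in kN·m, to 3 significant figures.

φM_n ≈ 129 kN·m

A_s = 6 × 154 = 924 mm².
T = A_s f_y = 924 × 420 = 388080 N = 388.08 kN.
From C = T: a = T/(0.85 f'_c b) = 388080/(0.85 × 41.2 × 480) = 23.09 mm.
M_n = T(d − a/2) = 388.08 kN × (380 − 11.545) mm = 142.99 kN·m.
φM_n = 0.90 × 142.99 = 128.69 kN·m.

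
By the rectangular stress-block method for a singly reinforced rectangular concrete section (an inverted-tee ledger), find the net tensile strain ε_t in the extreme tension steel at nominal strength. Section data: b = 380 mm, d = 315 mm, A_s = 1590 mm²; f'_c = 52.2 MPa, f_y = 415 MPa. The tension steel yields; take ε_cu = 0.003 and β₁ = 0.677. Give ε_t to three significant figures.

ε_t ≈ 0.0133

a = A_s f_y/(0.85 f'_c b) = 39.14 mm.
β₁ = 0.677, so c = a/β₁ = 39.14/0.677 = 57.81 mm.
From the linear strain diagram with ε_cu = 0.003: ε_t = 0.003 (d − c)/c = 0.003 × (315 − 57.81)/57.81 = 0.0133.
Since ε_t ≥ 0.005, the section is tension-controlled.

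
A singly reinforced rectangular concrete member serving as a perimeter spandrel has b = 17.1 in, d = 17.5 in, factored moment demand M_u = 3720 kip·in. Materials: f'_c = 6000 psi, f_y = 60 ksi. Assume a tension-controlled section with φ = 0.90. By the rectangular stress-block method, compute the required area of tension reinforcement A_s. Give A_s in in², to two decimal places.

M_n = M_u/φ = 3720/0.90 = 4133.33 kip·in.
From M_n = 0.85 f'_c a b (d − a/2):
a = d − √(d² − 2M_n/(0.85 f'_c b)) = 17.5 − √(17.5² − 2 × 4133.33/(0.85 × 6 × 17.1)) = 2.958 in.
A_s = 0.85 f'_c a b / f_y = 0.85 × 6 × 2.958 × 17.1 / 60 = 4.299 in².

A_s ≈ 4.30 in²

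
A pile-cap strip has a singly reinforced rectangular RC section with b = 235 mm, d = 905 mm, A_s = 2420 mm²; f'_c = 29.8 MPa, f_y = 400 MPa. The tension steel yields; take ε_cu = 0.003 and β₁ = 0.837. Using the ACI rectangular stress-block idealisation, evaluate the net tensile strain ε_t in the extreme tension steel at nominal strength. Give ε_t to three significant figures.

ε_t ≈ 0.0110

a = A_s f_y/(0.85 f'_c b) = 162.62 mm.
β₁ = 0.837, so c = a/β₁ = 162.62/0.837 = 194.29 mm.
From the linear strain diagram with ε_cu = 0.003: ε_t = 0.003 (d − c)/c = 0.003 × (905 − 194.29)/194.29 = 0.0110.
Since ε_t ≥ 0.005, the section is tension-controlled.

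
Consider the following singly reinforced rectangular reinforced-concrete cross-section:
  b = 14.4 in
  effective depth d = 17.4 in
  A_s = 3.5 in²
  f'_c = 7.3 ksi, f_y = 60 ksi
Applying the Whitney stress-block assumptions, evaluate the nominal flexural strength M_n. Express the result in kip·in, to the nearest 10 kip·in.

M_n ≈ 3410 kip·in

T = A_s f_y = 3.5 × 60 = 210 kips.
a = T/(0.85 f'_c b) = 210/(0.85 × 7.3 × 14.4) = 2.350 in.
M_n = T(d − a/2) = 210 × (17.4 − 1.175) = 3407.3 kip·in.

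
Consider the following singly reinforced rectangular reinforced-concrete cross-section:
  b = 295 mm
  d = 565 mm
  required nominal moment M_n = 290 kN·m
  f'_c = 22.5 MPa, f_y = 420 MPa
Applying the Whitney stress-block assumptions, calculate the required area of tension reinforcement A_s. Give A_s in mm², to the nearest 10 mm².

With M_n = 0.85 f'_c a b (d − a/2), solve the quadratic for a:
a = d − √(d² − 2M_n/(0.85 f'_c b)) = 565 − √(565² − 2 × 290×10⁶/(0.85 × 22.5 × 295)) = 99.79 mm.
A_s = 0.85 f'_c a b / f_y = 0.85 × 22.5 × 99.79 × 295 / 420 = 1340.5 mm².

A_s ≈ 1340 mm²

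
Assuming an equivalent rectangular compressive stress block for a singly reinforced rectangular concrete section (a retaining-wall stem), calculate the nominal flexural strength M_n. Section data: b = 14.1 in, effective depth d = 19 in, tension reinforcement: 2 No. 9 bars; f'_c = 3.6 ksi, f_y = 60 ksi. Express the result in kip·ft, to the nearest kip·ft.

M_n ≈ 176 kip·ft

A_s = 2 × 1 = 2 in².
T = A_s f_y = 2 × 60 = 120 kips.
a = T/(0.85 f'_c b) = 120/(0.85 × 3.6 × 14.1) = 2.781 in.
M_n = T(d − a/2) = 120 × (19 − 1.3905) = 2113.1 kip·in = 2113.1/12 = 176.09 kip·ft.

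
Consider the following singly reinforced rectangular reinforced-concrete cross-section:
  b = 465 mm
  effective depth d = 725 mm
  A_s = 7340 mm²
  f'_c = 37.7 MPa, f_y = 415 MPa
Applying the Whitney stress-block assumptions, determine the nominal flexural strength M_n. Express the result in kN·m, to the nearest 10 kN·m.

T = A_s f_y = 7340 × 415 = 3046100 N = 3046.1 kN.
From C = T: a = T/(0.85 f'_c b) = 3046100/(0.85 × 37.7 × 465) = 204.42 mm.
M_n = T(d − a/2) = 3046.1 kN × (725 − 102.21) mm = 1897.08 kN·m.

M_n ≈ 1900 kN·m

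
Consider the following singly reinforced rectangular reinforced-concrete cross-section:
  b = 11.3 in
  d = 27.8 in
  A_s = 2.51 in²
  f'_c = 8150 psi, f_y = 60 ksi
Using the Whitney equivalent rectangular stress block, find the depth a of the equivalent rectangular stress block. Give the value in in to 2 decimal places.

T = A_s f_y = 2.51 × 60 = 150.6 kips.
a = T/(0.85 f'_c b) = 150.6/(0.85 × 8.15 × 11.3) = 1.92 in.

a ≈ 1.92 in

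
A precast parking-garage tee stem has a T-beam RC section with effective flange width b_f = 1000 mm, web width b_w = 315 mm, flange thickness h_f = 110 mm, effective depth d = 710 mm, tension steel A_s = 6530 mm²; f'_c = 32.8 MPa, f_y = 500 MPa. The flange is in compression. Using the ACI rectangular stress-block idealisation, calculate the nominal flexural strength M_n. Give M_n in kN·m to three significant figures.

Tension: T = A_s f_y = 6530 × 500 = 3265000 N.
Try a within the flange: a = T/(0.85 f'_c b_f) = 3265000/(0.85 × 32.8 × 1000) = 117.11 mm.
a = 117.11 > h_f = 110 mm: the block extends into the web. Split into flange-overhang and web parts.
C_f = 0.85 f'_c (b_f − b_w) h_f = 0.85 × 32.8 × (1000 − 315) × 110 = 2100758 N.
Remaining web compression depth: a_w = (T − C_f)/(0.85 f'_c b_w) = (3265000 − 2100758)/(0.85 × 32.8 × 315) = 132.57 mm.
M_n = C_f(d − h_f/2) + (T − C_f)(d − a_w/2) = 2100758 × (710 − 55) + 1164242 × (710 − 66.285) = 1376.00 + 749.44 = 2125.44 × 10⁶ N·mm.
M_n = 2125.44 kN·m.

M_n ≈ 2130 kN·m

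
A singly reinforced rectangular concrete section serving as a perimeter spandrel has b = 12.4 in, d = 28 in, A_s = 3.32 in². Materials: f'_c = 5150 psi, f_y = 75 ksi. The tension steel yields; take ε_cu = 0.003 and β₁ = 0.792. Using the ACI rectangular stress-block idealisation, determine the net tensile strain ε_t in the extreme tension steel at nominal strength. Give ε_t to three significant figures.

a = A_s f_y/(0.85 f'_c b) = 4.587 in.
β₁ = 0.792, so c = a/β₁ = 4.587/0.792 = 5.792 in.
From the linear strain diagram with ε_cu = 0.003: ε_t = 0.003 (d − c)/c = 0.003 × (28 − 5.792)/5.792 = 0.0115.
Since ε_t ≥ 0.005, the section is tension-controlled.

ε_t ≈ 0.0115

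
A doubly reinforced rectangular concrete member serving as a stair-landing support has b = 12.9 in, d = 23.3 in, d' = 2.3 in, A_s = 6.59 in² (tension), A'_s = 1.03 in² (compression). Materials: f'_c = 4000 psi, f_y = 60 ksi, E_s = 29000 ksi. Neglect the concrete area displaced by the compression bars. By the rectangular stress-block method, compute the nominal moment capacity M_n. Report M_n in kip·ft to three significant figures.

Assume both steels yield.
a = (A_s − A'_s) f_y/(0.85 f'_c b) = (6.59 − 1.03) × 60/(0.85 × 4 × 12.9) = 7.606 in.
c = a/β₁ = 7.606/0.85 = 8.948 in; ε'_s = 0.003(c − d')/c = 0.0022 ≥ ε_y = 0.0021, so the compression steel yields.
M_n = (A_s − A'_s) f_y (d − a/2) + A'_s f_y (d − d') = 333.6 × (23.3 − 3.803) + 61.8 × (23.3 − 2.3) = 6504.2 + 1297.8 = 7802.0 kip·in = 7802.0/12 = 650.17 kip·ft.

M_n ≈ 650 kip·ft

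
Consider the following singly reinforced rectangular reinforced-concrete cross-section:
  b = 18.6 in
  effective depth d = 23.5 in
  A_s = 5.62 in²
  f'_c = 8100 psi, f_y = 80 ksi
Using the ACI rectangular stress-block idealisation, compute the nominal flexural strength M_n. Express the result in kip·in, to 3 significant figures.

T = A_s f_y = 5.62 × 80 = 449.6 kips.
a = T/(0.85 f'_c b) = 449.6/(0.85 × 8.1 × 18.6) = 3.511 in.
M_n = T(d − a/2) = 449.6 × (23.5 − 1.7555) = 9776.3 kip·in.

M_n ≈ 9780 kip·in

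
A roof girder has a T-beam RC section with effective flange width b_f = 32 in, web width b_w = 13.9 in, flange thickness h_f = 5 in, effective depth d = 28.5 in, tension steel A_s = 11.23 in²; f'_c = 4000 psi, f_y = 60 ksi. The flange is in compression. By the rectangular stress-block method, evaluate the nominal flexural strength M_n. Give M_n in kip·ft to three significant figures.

M_n ≈ 1420 kip·ft

Tension: T = A_s f_y = 11.23 × 60 = 673.8 kips.
Try a within the flange: a = T/(0.85 f'_c b_f) = 673.8/(0.85 × 4 × 32) = 6.193 in.
a = 6.193 > h_f = 5 in: the block extends into the web. Split into flange-overhang and web parts.
C_f = 0.85 f'_c (b_f − b_w) h_f = 0.85 × 4 × (32 − 13.9) × 5 = 307.7 kips.
Remaining web compression depth: a_w = (T − C_f)/(0.85 f'_c b_w) = (673.8 − 307.7)/(0.85 × 4 × 13.9) = 7.747 in.
M_n = C_f(d − h_f/2) + (T − C_f)(d − a_w/2) = 307.7 × (28.5 − 2.5) + 366.1 × (28.5 − 3.8735) = 8000.2 + 9015.8 = 17016.0 kip·in.
M_n = 17016.0/12 = 1418.00 kip·ft.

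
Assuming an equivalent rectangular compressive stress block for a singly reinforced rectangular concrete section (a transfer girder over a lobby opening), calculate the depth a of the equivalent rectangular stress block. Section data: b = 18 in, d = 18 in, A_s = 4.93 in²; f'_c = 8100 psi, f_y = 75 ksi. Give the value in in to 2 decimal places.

T = A_s f_y = 4.93 × 75 = 369.75 kips.
a = T/(0.85 f'_c b) = 369.75/(0.85 × 8.1 × 18) = 2.98 in.

a ≈ 2.98 in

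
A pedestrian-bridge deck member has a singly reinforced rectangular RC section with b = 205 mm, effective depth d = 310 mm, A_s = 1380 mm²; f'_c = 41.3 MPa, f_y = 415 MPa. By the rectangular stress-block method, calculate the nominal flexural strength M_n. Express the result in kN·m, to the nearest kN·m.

M_n ≈ 155 kN·m

T = A_s f_y = 1380 × 415 = 572700 N = 572.7 kN.
From C = T: a = T/(0.85 f'_c b) = 572700/(0.85 × 41.3 × 205) = 79.58 mm.
M_n = T(d − a/2) = 572.7 kN × (310 − 39.79) mm = 154.75 kN·m.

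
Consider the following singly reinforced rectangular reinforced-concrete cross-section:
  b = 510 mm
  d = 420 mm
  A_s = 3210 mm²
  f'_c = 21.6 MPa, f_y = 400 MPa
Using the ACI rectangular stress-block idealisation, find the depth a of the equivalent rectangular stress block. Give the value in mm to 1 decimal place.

T = A_s f_y = 3210 × 400 = 1284000 N = 1284 kN.
Setting C = 0.85 f'_c a b equal to T: a = 1284000/(0.85 × 21.6 × 510) = 137.1 mm.

a ≈ 137.1 mm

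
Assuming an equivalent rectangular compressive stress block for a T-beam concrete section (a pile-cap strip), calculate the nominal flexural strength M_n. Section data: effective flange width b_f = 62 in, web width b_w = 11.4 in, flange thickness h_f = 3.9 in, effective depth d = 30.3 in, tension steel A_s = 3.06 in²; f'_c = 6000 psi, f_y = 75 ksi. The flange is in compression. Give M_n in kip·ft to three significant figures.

M_n ≈ 573 kip·ft

Tension: T = A_s f_y = 3.06 × 75 = 229.5 kips.
Try a within the flange: a = T/(0.85 f'_c b_f) = 229.5/(0.85 × 6 × 62) = 0.726 in.
Since a = 0.726 ≤ h_f = 3.9 in, the stress block lies entirely in the flange; analyse as a rectangular beam of width b_f.
M_n = T(d − a/2) = 229.5 × (30.3 − 0.363) = 6870.5 kip·in.
M_n = 6870.5/12 = 572.54 kip·ft.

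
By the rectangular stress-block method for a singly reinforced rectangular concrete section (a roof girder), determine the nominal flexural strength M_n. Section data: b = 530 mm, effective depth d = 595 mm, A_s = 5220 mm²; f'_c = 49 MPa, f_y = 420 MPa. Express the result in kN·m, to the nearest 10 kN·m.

T = A_s f_y = 5220 × 420 = 2192400 N = 2192.4 kN.
From C = T: a = T/(0.85 f'_c b) = 2192400/(0.85 × 49 × 530) = 99.32 mm.
M_n = T(d − a/2) = 2192.4 kN × (595 − 49.66) mm = 1195.60 kN·m.

M_n ≈ 1200 kN·m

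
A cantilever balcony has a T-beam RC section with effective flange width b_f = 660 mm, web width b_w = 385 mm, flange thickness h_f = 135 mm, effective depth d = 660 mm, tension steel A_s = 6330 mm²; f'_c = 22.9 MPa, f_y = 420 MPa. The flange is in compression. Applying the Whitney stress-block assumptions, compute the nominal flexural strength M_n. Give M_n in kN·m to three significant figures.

Tension: T = A_s f_y = 6330 × 420 = 2658600 N.
Try a within the flange: a = T/(0.85 f'_c b_f) = 2658600/(0.85 × 22.9 × 660) = 206.94 mm.
a = 206.94 > h_f = 135 mm: the block extends into the web. Split into flange-overhang and web parts.
C_f = 0.85 f'_c (b_f − b_w) h_f = 0.85 × 22.9 × (660 − 385) × 135 = 722638 N.
Remaining web compression depth: a_w = (T − C_f)/(0.85 f'_c b_w) = (2658600 − 722638)/(0.85 × 22.9 × 385) = 258.33 mm.
M_n = C_f(d − h_f/2) + (T − C_f)(d − a_w/2) = 722638 × (660 − 67.5) + 1935962 × (660 − 129.165) = 428.16 + 1027.68 = 1455.84 × 10⁶ N·mm.
M_n = 1455.84 kN·m.

M_n ≈ 1460 kN·m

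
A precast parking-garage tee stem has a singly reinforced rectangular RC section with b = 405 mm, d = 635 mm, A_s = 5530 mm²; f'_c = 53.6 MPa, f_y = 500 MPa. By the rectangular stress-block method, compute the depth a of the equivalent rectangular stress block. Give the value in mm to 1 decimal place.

a ≈ 149.8 mm

T = A_s f_y = 5530 × 500 = 2765000 N = 2765 kN.
Setting C = 0.85 f'_c a b equal to T: a = 2765000/(0.85 × 53.6 × 405) = 149.8 mm.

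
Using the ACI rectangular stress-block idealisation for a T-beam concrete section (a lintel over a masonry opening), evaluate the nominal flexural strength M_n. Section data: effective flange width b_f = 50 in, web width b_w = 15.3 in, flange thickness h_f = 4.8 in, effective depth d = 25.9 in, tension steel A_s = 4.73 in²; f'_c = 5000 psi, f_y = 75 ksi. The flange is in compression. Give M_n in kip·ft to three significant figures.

M_n ≈ 741 kip·ft

Tension: T = A_s f_y = 4.73 × 75 = 354.75 kips.
Try a within the flange: a = T/(0.85 f'_c b_f) = 354.75/(0.85 × 5 × 50) = 1.669 in.
Since a = 1.669 ≤ h_f = 4.8 in, the stress block lies entirely in the flange; analyse as a rectangular beam of width b_f.
M_n = T(d − a/2) = 354.75 × (25.9 − 0.8345) = 8892.0 kip·in.
M_n = 8892.0/12 = 741.00 kip·ft.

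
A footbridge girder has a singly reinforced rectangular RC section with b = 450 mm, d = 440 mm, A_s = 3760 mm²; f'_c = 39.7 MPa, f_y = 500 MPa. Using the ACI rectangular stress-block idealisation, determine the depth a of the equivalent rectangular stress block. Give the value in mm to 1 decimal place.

T = A_s f_y = 3760 × 500 = 1880000 N = 1880 kN.
Setting C = 0.85 f'_c a b equal to T: a = 1880000/(0.85 × 39.7 × 450) = 123.8 mm.

a ≈ 123.8 mm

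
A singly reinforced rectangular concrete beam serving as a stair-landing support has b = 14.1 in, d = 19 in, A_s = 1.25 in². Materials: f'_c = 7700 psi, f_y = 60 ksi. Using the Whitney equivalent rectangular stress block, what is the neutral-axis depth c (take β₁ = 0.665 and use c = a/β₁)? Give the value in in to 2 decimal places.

T = A_s f_y = 1.25 × 60 = 75 kips.
a = T/(0.85 f'_c b) = 75/(0.85 × 7.7 × 14.1) = 0.8127 in.
With β₁ = 0.665, c = a/β₁ = 0.8127/0.665 = 1.22 in.

c ≈ 1.22 in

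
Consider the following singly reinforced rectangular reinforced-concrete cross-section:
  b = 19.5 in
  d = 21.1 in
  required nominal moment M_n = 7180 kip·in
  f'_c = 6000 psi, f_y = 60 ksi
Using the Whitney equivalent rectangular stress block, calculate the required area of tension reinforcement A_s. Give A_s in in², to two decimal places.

From M_n = 0.85 f'_c a b (d − a/2):
a = d − √(d² − 2M_n/(0.85 f'_c b)) = 21.1 − √(21.1² − 2 × 7180/(0.85 × 6 × 19.5)) = 3.756 in.
A_s = 0.85 f'_c a b / f_y = 0.85 × 6 × 3.756 × 19.5 / 60 = 6.226 in².

A_s ≈ 6.23 in²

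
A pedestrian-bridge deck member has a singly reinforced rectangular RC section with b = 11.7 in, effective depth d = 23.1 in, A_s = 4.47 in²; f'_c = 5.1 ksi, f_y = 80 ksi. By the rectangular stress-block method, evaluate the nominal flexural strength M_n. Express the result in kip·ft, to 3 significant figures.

M_n ≈ 583 kip·ft

T = A_s f_y = 4.47 × 80 = 357.6 kips.
a = T/(0.85 f'_c b) = 357.6/(0.85 × 5.1 × 11.7) = 7.051 in.
M_n = T(d − a/2) = 357.6 × (23.1 − 3.5255) = 6999.8 kip·in = 6999.8/12 = 583.32 kip·ft.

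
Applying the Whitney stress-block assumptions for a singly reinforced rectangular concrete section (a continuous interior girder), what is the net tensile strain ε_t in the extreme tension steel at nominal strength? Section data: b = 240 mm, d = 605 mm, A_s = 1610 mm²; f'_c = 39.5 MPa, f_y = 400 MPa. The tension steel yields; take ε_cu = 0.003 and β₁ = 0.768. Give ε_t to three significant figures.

a = A_s f_y/(0.85 f'_c b) = 79.92 mm.
β₁ = 0.768, so c = a/β₁ = 79.92/0.768 = 104.06 mm.
From the linear strain diagram with ε_cu = 0.003: ε_t = 0.003 (d − c)/c = 0.003 × (605 − 104.06)/104.06 = 0.0144.
Since ε_t ≥ 0.005, the section is tension-controlled.

ε_t ≈ 0.0144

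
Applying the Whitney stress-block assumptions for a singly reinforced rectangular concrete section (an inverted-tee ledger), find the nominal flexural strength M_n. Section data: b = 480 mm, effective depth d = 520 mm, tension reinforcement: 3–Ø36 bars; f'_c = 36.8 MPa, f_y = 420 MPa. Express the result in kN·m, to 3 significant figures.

A_s = 3 × 1018 = 3054 mm².
T = A_s f_y = 3054 × 420 = 1282680 N = 1282.68 kN.
From C = T: a = T/(0.85 f'_c b) = 1282680/(0.85 × 36.8 × 480) = 85.43 mm.
M_n = T(d − a/2) = 1282.68 kN × (520 − 42.715) mm = 612.20 kN·m.

M_n ≈ 612 kN·m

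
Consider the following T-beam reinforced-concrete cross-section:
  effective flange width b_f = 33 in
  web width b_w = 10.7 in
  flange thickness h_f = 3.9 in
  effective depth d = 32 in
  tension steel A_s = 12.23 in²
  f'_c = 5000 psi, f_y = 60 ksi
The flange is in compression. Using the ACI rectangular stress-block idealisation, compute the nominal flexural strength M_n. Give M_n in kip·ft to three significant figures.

Tension: T = A_s f_y = 12.23 × 60 = 733.8 kips.
Try a within the flange: a = T/(0.85 f'_c b_f) = 733.8/(0.85 × 5 × 33) = 5.232 in.
a = 5.232 > h_f = 3.9 in: the block extends into the web. Split into flange-overhang and web parts.
C_f = 0.85 f'_c (b_f − b_w) h_f = 0.85 × 5 × (33 − 10.7) × 3.9 = 369.6 kips.
Remaining web compression depth: a_w = (T − C_f)/(0.85 f'_c b_w) = (733.8 − 369.6)/(0.85 × 5 × 10.7) = 8.009 in.
M_n = C_f(d − h_f/2) + (T − C_f)(d − a_w/2) = 369.6 × (32 − 1.95) + 364.2 × (32 − 4.0045) = 11106.5 + 10196.0 = 21302.5 kip·in.
M_n = 21302.5/12 = 1775.21 kip·ft.

M_n ≈ 1780 kip·ft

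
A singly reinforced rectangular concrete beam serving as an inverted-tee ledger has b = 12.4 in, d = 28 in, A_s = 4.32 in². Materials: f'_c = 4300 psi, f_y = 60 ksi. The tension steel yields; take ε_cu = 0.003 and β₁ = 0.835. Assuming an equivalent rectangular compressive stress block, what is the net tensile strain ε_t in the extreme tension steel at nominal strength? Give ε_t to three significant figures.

a = A_s f_y/(0.85 f'_c b) = 5.719 in.
β₁ = 0.835, so c = a/β₁ = 5.719/0.835 = 6.849 in.
From the linear strain diagram with ε_cu = 0.003: ε_t = 0.003 (d − c)/c = 0.003 × (28 − 6.849)/6.849 = 0.00926.
Since ε_t ≥ 0.005, the section is tension-controlled.

ε_t ≈ 0.00926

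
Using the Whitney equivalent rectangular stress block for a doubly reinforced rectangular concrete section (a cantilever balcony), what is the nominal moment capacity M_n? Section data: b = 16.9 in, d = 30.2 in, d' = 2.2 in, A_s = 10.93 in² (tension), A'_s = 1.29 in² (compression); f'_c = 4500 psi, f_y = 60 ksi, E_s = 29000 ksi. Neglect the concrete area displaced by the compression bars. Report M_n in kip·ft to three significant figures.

M_n ≈ 1420 kip·ft

Assume both steels yield.
a = (A_s − A'_s) f_y/(0.85 f'_c b) = (10.93 − 1.29) × 60/(0.85 × 4.5 × 16.9) = 8.948 in.
c = a/β₁ = 8.948/0.825 = 10.846 in; ε'_s = 0.003(c − d')/c = 0.0024 ≥ ε_y = 0.0021, so the compression steel yields.
M_n = (A_s − A'_s) f_y (d − a/2) + A'_s f_y (d − d') = 578.4 × (30.2 − 4.474) + 77.4 × (30.2 − 2.2) = 14879.9 + 2167.2 = 17047.1 kip·in = 17047.1/12 = 1420.59 kip·ft.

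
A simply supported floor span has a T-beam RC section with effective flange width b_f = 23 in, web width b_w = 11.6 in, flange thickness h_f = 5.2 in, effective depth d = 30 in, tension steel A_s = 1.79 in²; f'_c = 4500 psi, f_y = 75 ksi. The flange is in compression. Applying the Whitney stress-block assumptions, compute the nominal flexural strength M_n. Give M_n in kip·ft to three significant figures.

Tension: T = A_s f_y = 1.79 × 75 = 134.25 kips.
Try a within the flange: a = T/(0.85 f'_c b_f) = 134.25/(0.85 × 4.5 × 23) = 1.526 in.
Since a = 1.526 ≤ h_f = 5.2 in, the stress block lies entirely in the flange; analyse as a rectangular beam of width b_f.
M_n = T(d − a/2) = 134.25 × (30 − 0.763) = 3925.1 kip·in.
M_n = 3925.1/12 = 327.09 kip·ft.

M_n ≈ 327 kip·ft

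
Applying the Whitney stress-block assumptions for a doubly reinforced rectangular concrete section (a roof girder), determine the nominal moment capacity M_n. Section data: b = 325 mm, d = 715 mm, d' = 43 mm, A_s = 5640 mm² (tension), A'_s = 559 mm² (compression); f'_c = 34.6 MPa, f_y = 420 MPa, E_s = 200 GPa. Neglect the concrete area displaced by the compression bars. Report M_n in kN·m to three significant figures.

Assume both tension and compression steel yield.
Net tension couple steel: A_s − A'_s = 5081 mm².
a = (A_s − A'_s) f_y / (0.85 f'_c b) = 2134020/(0.85 × 34.6 × 325) = 223.26 mm.
c = a/β₁ = 223.26/0.803 = 278.03 mm; ε'_s = 0.003(c − d')/c = 0.0025 ≥ f_y/E_s = 0.0021, so compression steel does yield.
M_n = (A_s − A'_s) f_y (d − a/2) + A'_s f_y (d − d') = [2134020 × (715 − 111.63) + 234780 × (715 − 43)] × 10⁻⁶ = 1287.60 + 157.77 = 1445.37 kN·m.

M_n ≈ 1450 kN·m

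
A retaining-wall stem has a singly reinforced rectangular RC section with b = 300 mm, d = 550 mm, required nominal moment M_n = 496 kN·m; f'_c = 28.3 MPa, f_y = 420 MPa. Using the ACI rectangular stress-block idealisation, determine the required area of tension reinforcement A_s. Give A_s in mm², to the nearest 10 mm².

A_s ≈ 2470 mm²

With M_n = 0.85 f'_c a b (d − a/2), solve the quadratic for a:
a = d − √(d² − 2M_n/(0.85 f'_c b)) = 550 − √(550² − 2 × 496×10⁶/(0.85 × 28.3 × 300)) = 143.75 mm.
A_s = 0.85 f'_c a b / f_y = 0.85 × 28.3 × 143.75 × 300 / 420 = 2469.9 mm².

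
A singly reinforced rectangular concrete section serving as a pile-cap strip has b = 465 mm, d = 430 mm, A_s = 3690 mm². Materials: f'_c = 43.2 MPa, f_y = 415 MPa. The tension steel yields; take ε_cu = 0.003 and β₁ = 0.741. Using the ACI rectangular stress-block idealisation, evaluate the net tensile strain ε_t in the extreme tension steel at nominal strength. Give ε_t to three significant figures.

a = A_s f_y/(0.85 f'_c b) = 89.68 mm.
β₁ = 0.741, so c = a/β₁ = 89.68/0.741 = 121.03 mm.
From the linear strain diagram with ε_cu = 0.003: ε_t = 0.003 (d − c)/c = 0.003 × (430 − 121.03)/121.03 = 0.00766.
Since ε_t ≥ 0.005, the section is tension-controlled.

ε_t ≈ 0.00766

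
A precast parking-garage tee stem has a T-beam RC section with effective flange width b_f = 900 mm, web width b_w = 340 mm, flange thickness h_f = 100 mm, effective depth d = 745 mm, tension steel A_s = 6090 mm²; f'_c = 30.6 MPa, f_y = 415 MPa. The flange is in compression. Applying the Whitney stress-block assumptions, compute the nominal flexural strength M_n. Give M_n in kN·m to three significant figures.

Tension: T = A_s f_y = 6090 × 415 = 2527350 N.
Try a within the flange: a = T/(0.85 f'_c b_f) = 2527350/(0.85 × 30.6 × 900) = 107.96 mm.
a = 107.96 > h_f = 100 mm: the block extends into the web. Split into flange-overhang and web parts.
C_f = 0.85 f'_c (b_f − b_w) h_f = 0.85 × 30.6 × (900 − 340) × 100 = 1456560 N.
Remaining web compression depth: a_w = (T − C_f)/(0.85 f'_c b_w) = (2527350 − 1456560)/(0.85 × 30.6 × 340) = 121.08 mm.
M_n = C_f(d − h_f/2) + (T − C_f)(d − a_w/2) = 1456560 × (745 − 50) + 1070790 × (745 − 60.54) = 1012.31 + 732.91 = 1745.22 × 10⁶ N·mm.
M_n = 1745.22 kN·m.

M_n ≈ 1750 kN·m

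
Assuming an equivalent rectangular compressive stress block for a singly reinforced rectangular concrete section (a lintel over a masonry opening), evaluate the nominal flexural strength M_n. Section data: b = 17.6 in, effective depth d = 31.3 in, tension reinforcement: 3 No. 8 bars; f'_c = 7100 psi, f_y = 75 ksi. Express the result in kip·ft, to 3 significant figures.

A_s = 3 × 0.79 = 2.37 in².
T = A_s f_y = 2.37 × 75 = 177.75 kips.
a = T/(0.85 f'_c b) = 177.75/(0.85 × 7.1 × 17.6) = 1.673 in.
M_n = T(d − a/2) = 177.75 × (31.3 − 0.8365) = 5414.9 kip·in = 5414.9/12 = 451.24 kip·ft.

M_n ≈ 451 kip·ft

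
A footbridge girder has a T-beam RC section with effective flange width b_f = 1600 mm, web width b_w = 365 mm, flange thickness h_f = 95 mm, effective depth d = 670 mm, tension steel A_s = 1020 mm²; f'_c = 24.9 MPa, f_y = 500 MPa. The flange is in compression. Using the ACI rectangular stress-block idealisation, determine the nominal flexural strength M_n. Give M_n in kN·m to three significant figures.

M_n ≈ 338 kN·m

Tension: T = A_s f_y = 1020 × 500 = 510000 N.
Try a within the flange: a = T/(0.85 f'_c b_f) = 510000/(0.85 × 24.9 × 1600) = 15.06 mm.
Since a = 15.06 ≤ h_f = 95 mm, the stress block lies entirely in the flange; analyse as a rectangular beam of width b_f.
M_n = T(d − a/2) = 510000 × (670 − 7.53) = 337.86 × 10⁶ N·mm.
M_n = 337.86 kN·m.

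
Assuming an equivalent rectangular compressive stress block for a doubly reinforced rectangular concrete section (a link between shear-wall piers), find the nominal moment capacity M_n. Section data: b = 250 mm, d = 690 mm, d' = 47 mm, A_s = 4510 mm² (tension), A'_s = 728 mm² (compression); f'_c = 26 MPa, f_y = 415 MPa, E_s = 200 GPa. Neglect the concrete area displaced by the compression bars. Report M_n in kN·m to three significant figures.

Assume both tension and compression steel yield.
Net tension couple steel: A_s − A'_s = 3782 mm².
a = (A_s − A'_s) f_y / (0.85 f'_c b) = 1569530/(0.85 × 26 × 250) = 284.08 mm.
c = a/β₁ = 284.08/0.85 = 334.21 mm; ε'_s = 0.003(c − d')/c = 0.0026 ≥ f_y/E_s = 0.0021, so compression steel does yield.
M_n = (A_s − A'_s) f_y (d − a/2) + A'_s f_y (d − d') = [1569530 × (690 − 142.04) + 302120 × (690 − 47)] × 10⁻⁶ = 860.04 + 194.26 = 1054.30 kN·m.

M_n ≈ 1050 kN·m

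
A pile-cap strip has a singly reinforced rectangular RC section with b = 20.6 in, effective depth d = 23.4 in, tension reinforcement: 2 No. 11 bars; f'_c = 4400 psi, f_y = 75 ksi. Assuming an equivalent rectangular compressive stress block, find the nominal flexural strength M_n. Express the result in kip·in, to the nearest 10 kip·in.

M_n ≈ 5120 kip·in

A_s = 2 × 1.56 = 3.12 in².
T = A_s f_y = 3.12 × 75 = 234 kips.
a = T/(0.85 f'_c b) = 234/(0.85 × 4.4 × 20.6) = 3.037 in.
M_n = T(d − a/2) = 234 × (23.4 − 1.5185) = 5120.3 kip·in.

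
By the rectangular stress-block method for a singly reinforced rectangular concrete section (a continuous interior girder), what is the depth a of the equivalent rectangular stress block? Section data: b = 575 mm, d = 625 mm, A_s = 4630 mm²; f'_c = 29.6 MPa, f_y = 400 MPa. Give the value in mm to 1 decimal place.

a ≈ 128.0 mm

T = A_s f_y = 4630 × 400 = 1852000 N = 1852 kN.
Setting C = 0.85 f'_c a b equal to T: a = 1852000/(0.85 × 29.6 × 575) = 128.0 mm.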